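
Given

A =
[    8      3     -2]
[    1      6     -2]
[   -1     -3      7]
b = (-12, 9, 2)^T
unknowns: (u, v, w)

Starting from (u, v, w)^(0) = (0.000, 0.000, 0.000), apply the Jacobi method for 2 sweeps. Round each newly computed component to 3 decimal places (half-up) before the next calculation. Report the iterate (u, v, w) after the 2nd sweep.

(-1.991, 1.845, 0.714)

Iteration 1:
  u = (-12 - (3)·0.000 - (-2)·0.000) / (8) = -1.500
  v = (9 - (1)·0.000 - (-2)·0.000) / (6) = 1.500
  w = (2 - (-1)·0.000 - (-3)·0.000) / (7) = 0.286
Iteration 2:
  u = (-12 - (3)·1.500 - (-2)·0.286) / (8) = -1.991
  v = (9 - (1)·-1.500 - (-2)·0.286) / (6) = 1.845
  w = (2 - (-1)·-1.500 - (-3)·1.500) / (7) = 0.714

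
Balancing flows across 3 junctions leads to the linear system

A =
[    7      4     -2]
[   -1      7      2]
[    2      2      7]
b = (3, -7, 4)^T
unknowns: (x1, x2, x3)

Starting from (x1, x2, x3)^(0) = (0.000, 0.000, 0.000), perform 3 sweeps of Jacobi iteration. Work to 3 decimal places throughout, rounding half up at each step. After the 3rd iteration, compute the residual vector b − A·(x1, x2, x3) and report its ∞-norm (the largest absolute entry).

0.592

Iteration 1:
  x1 = (3 - (4)·0.000 - (-2)·0.000) / (7) = 0.429
  x2 = (-7 - (-1)·0.000 - (2)·0.000) / (7) = -1.000
  x3 = (4 - (2)·0.000 - (2)·0.000) / (7) = 0.571
Iteration 2:
  x1 = (3 - (4)·-1.000 - (-2)·0.571) / (7) = 1.163
  x2 = (-7 - (-1)·0.429 - (2)·0.571) / (7) = -1.102
  x3 = (4 - (2)·0.429 - (2)·-1.000) / (7) = 0.735
Iteration 3:
  x1 = (3 - (4)·-1.102 - (-2)·0.735) / (7) = 1.268
  x2 = (-7 - (-1)·1.163 - (2)·0.735) / (7) = -1.044
  x3 = (4 - (2)·1.163 - (2)·-1.102) / (7) = 0.554
Residual b − A·x = (-0.592, 0.468, -0.326); ∞-norm = 0.592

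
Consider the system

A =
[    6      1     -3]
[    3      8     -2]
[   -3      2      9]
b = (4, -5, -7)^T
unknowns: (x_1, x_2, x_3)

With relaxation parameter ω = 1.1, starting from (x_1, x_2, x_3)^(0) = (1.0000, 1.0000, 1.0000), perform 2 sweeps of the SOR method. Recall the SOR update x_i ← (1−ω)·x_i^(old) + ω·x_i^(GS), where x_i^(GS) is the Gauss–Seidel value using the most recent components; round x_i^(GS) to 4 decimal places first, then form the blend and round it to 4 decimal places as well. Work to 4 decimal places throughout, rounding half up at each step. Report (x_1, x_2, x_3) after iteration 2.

Iteration 1:
  x_1: GS value = (4 - (1)·1.0000 - (-3)·1.0000) / (6) = 1.0000;  x_1 ← (1−ω)·1.0000 + ω·1.0000 = 1.0000
  x_2: GS value = (-5 - (3)·1.0000 - (-2)·1.0000) / (8) = -0.7500;  x_2 ← (1−ω)·1.0000 + ω·-0.7500 = -0.9250
  x_3: GS value = (-7 - (-3)·1.0000 - (2)·-0.9250) / (9) = -0.2389;  x_3 ← (1−ω)·1.0000 + ω·-0.2389 = -0.3628
Iteration 2:
  x_1: GS value = (4 - (1)·-0.9250 - (-3)·-0.3628) / (6) = 0.6394;  x_1 ← (1−ω)·1.0000 + ω·0.6394 = 0.6033
  x_2: GS value = (-5 - (3)·0.6033 - (-2)·-0.3628) / (8) = -0.9419;  x_2 ← (1−ω)·-0.9250 + ω·-0.9419 = -0.9436
  x_3: GS value = (-7 - (-3)·0.6033 - (2)·-0.9436) / (9) = -0.3670;  x_3 ← (1−ω)·-0.3628 + ω·-0.3670 = -0.3674

(0.6033, -0.9436, -0.3674)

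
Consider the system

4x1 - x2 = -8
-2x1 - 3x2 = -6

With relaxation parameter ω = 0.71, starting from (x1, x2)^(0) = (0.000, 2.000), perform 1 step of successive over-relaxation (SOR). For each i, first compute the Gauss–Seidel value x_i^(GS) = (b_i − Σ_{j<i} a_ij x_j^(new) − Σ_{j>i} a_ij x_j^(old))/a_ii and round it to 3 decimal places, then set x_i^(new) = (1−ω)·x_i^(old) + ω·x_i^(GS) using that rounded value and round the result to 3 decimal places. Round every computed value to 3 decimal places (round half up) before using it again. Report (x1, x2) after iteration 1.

Iteration 1:
  x1: GS value = (-8 - (-1)·2.000) / (4) = -1.500;  x1 ← (1−ω)·0.000 + ω·-1.500 = -1.065
  x2: GS value = (-6 - (-2)·-1.065) / (-3) = 2.710;  x2 ← (1−ω)·2.000 + ω·2.710 = 2.504

(-1.065, 2.504)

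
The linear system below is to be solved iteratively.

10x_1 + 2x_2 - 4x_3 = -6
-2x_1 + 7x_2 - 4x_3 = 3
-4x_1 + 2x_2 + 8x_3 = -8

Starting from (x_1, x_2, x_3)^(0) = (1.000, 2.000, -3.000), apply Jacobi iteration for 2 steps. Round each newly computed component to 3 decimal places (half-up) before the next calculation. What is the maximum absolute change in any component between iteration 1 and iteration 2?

Iteration 1:
  x_1 = (-6 - (2)·2.000 - (-4)·-3.000) / (10) = -2.200
  x_2 = (3 - (-2)·1.000 - (-4)·-3.000) / (7) = -1.000
  x_3 = (-8 - (-4)·1.000 - (2)·2.000) / (8) = -1.000
Iteration 2:
  x_1 = (-6 - (2)·-1.000 - (-4)·-1.000) / (10) = -0.800
  x_2 = (3 - (-2)·-2.200 - (-4)·-1.000) / (7) = -0.771
  x_3 = (-8 - (-4)·-2.200 - (2)·-1.000) / (8) = -1.850
Change: (1.400, 0.229, -0.850) → max |·| = 1.400

1.400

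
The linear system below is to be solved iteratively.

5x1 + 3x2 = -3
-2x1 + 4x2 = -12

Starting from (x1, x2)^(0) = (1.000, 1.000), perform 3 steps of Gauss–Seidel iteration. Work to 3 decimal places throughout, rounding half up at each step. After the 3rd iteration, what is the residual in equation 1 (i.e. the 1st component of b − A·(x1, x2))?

1.242

Iteration 1:
  x1 = (-3 - (3)·1.000) / (5) = -1.200
  x2 = (-12 - (-2)·-1.200) / (4) = -3.600
Iteration 2:
  x1 = (-3 - (3)·-3.600) / (5) = 1.560
  x2 = (-12 - (-2)·1.560) / (4) = -2.220
Iteration 3:
  x1 = (-3 - (3)·-2.220) / (5) = 0.732
  x2 = (-12 - (-2)·0.732) / (4) = -2.634
Residual b − A·x = (1.242, 0.000)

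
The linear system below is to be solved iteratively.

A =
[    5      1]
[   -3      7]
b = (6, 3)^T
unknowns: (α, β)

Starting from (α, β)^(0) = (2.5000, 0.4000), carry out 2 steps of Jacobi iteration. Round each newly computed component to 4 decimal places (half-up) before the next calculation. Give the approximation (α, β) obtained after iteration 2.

Iteration 1:
  α = (6 - (1)·0.4000) / (5) = 1.1200
  β = (3 - (-3)·2.5000) / (7) = 1.5000
Iteration 2:
  α = (6 - (1)·1.5000) / (5) = 0.9000
  β = (3 - (-3)·1.1200) / (7) = 0.9086

(0.9000, 0.9086)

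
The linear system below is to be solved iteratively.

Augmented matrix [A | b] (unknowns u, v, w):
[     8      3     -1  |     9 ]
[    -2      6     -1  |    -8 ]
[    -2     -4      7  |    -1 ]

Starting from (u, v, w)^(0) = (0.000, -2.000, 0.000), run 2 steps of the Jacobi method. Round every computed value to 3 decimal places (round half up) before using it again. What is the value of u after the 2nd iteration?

Iteration 1:
  u = (9 - (3)·-2.000 - (-1)·0.000) / (8) = 1.875
  v = (-8 - (-2)·0.000 - (-1)·0.000) / (6) = -1.333
  w = (-1 - (-2)·0.000 - (-4)·-2.000) / (7) = -1.286
Iteration 2:
  u = (9 - (3)·-1.333 - (-1)·-1.286) / (8) = 1.464
  v = (-8 - (-2)·1.875 - (-1)·-1.286) / (6) = -0.923
  w = (-1 - (-2)·1.875 - (-4)·-1.333) / (7) = -0.369

1.464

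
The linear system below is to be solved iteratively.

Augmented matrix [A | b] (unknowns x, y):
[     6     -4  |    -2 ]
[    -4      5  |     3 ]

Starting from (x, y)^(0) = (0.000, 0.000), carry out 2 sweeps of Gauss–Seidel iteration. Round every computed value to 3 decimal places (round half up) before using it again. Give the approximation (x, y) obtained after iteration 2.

Iteration 1:
  x = (-2 - (-4)·0.000) / (6) = -0.333
  y = (3 - (-4)·-0.333) / (5) = 0.334
Iteration 2:
  x = (-2 - (-4)·0.334) / (6) = -0.111
  y = (3 - (-4)·-0.111) / (5) = 0.511

(-0.111, 0.511)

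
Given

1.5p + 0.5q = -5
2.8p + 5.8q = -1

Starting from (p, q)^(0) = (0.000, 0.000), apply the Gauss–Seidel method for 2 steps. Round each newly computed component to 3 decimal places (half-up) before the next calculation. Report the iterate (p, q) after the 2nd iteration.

(-3.812, 1.668)

Iteration 1:
  p = (-5 - (0.5)·0.000) / (1.5) = -3.333
  q = (-1 - (2.8)·-3.333) / (5.8) = 1.437
Iteration 2:
  p = (-5 - (0.5)·1.437) / (1.5) = -3.812
  q = (-1 - (2.8)·-3.812) / (5.8) = 1.668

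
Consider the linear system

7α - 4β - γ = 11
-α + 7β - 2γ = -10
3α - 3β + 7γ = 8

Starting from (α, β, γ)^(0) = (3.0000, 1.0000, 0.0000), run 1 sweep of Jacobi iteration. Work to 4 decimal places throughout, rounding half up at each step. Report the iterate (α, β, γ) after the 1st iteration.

(2.1429, -1.0000, 0.2857)

Iteration 1:
  α = (11 - (-4)·1.0000 - (-1)·0.0000) / (7) = 2.1429
  β = (-10 - (-1)·3.0000 - (-2)·0.0000) / (7) = -1.0000
  γ = (8 - (3)·3.0000 - (-3)·1.0000) / (7) = 0.2857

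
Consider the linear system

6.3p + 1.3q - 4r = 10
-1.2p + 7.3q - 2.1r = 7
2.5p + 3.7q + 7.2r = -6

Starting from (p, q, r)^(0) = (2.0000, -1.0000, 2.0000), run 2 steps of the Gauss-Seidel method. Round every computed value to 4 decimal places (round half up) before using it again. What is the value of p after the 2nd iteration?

-0.7026

Iteration 1:
  p = (10 - (1.3)·-1.0000 - (-4)·2.0000) / (6.3) = 3.0635
  q = (7 - (-1.2)·3.0635 - (-2.1)·2.0000) / (7.3) = 2.0378
  r = (-6 - (2.5)·3.0635 - (3.7)·2.0378) / (7.2) = -2.9443
Iteration 2:
  p = (10 - (1.3)·2.0378 - (-4)·-2.9443) / (6.3) = -0.7026
  q = (7 - (-1.2)·-0.7026 - (-2.1)·-2.9443) / (7.3) = -0.0036
  r = (-6 - (2.5)·-0.7026 - (3.7)·-0.0036) / (7.2) = -0.5875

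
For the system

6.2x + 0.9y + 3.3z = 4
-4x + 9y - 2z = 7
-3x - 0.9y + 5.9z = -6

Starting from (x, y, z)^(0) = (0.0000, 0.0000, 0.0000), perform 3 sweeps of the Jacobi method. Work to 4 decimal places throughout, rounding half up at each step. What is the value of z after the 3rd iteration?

Iteration 1:
  x = (4 - (0.9)·0.0000 - (3.3)·0.0000) / (6.2) = 0.6452
  y = (7 - (-4)·0.0000 - (-2)·0.0000) / (9) = 0.7778
  z = (-6 - (-3)·0.0000 - (-0.9)·0.0000) / (5.9) = -1.0169
Iteration 2:
  x = (4 - (0.9)·0.7778 - (3.3)·-1.0169) / (6.2) = 1.0735
  y = (7 - (-4)·0.6452 - (-2)·-1.0169) / (9) = 0.8386
  z = (-6 - (-3)·0.6452 - (-0.9)·0.7778) / (5.9) = -0.5702
Iteration 3:
  x = (4 - (0.9)·0.8386 - (3.3)·-0.5702) / (6.2) = 0.8269
  y = (7 - (-4)·1.0735 - (-2)·-0.5702) / (9) = 1.1282
  z = (-6 - (-3)·1.0735 - (-0.9)·0.8386) / (5.9) = -0.3432

-0.3432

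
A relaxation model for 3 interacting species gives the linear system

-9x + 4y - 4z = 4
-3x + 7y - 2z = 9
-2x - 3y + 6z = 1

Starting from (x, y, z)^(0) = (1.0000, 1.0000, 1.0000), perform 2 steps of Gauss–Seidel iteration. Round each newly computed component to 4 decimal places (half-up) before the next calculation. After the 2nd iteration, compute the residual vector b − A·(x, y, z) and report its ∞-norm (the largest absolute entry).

Iteration 1:
  x = (4 - (4)·1.0000 - (-4)·1.0000) / (-9) = -0.4444
  y = (9 - (-3)·-0.4444 - (-2)·1.0000) / (7) = 1.3810
  z = (1 - (-2)·-0.4444 - (-3)·1.3810) / (6) = 0.7090
Iteration 2:
  x = (4 - (4)·1.3810 - (-4)·0.7090) / (-9) = -0.1458
  y = (9 - (-3)·-0.1458 - (-2)·0.7090) / (7) = 1.4258
  z = (1 - (-2)·-0.1458 - (-3)·1.4258) / (6) = 0.8310
Residual b − A·x = (0.3086, 0.2440, -0.0002); ∞-norm = 0.3086

0.3086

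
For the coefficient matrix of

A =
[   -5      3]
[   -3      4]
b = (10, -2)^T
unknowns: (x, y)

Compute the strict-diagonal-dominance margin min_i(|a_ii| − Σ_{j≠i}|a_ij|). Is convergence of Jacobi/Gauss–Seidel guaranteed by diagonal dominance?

row 1: |-5| − (3) = 2
row 2: |4| − (3) = 1
minimum over rows = 1 → strictly diagonally dominant (convergence guaranteed)

1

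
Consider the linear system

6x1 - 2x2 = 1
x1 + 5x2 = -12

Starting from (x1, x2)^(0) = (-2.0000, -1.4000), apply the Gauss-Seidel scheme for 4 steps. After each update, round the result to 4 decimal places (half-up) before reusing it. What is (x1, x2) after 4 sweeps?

(-0.5938, -2.2812)

Iteration 1:
  x1 = (1 - (-2)·-1.4000) / (6) = -0.3000
  x2 = (-12 - (1)·-0.3000) / (5) = -2.3400
Iteration 2:
  x1 = (1 - (-2)·-2.3400) / (6) = -0.6133
  x2 = (-12 - (1)·-0.6133) / (5) = -2.2773
Iteration 3:
  x1 = (1 - (-2)·-2.2773) / (6) = -0.5924
  x2 = (-12 - (1)·-0.5924) / (5) = -2.2815
Iteration 4:
  x1 = (1 - (-2)·-2.2815) / (6) = -0.5938
  x2 = (-12 - (1)·-0.5938) / (5) = -2.2812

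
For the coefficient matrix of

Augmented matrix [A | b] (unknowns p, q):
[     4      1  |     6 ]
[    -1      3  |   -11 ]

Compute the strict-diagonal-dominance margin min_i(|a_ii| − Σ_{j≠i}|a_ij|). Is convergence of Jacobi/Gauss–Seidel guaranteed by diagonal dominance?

row 1: |4| − (1) = 3
row 2: |3| − (1) = 2
minimum over rows = 2 → strictly diagonally dominant (convergence guaranteed)

2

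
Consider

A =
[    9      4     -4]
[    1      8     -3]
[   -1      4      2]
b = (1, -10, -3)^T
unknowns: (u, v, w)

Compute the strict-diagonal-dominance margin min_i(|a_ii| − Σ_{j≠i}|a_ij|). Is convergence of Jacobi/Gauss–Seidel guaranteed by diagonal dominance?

-3

row 1: |9| − (4+4) = 1
row 2: |8| − (1+3) = 4
row 3: |2| − (1+4) = -3
minimum over rows = -3 → not strictly diagonally dominant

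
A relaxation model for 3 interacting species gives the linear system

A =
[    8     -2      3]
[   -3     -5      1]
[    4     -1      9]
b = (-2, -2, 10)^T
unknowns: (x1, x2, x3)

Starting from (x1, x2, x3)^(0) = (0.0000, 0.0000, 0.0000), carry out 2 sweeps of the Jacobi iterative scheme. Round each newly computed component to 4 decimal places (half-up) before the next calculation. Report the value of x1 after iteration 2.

Iteration 1:
  x1 = (-2 - (-2)·0.0000 - (3)·0.0000) / (8) = -0.2500
  x2 = (-2 - (-3)·0.0000 - (1)·0.0000) / (-5) = 0.4000
  x3 = (10 - (4)·0.0000 - (-1)·0.0000) / (9) = 1.1111
Iteration 2:
  x1 = (-2 - (-2)·0.4000 - (3)·1.1111) / (8) = -0.5667
  x2 = (-2 - (-3)·-0.2500 - (1)·1.1111) / (-5) = 0.7722
  x3 = (10 - (4)·-0.2500 - (-1)·0.4000) / (9) = 1.2667

-0.5667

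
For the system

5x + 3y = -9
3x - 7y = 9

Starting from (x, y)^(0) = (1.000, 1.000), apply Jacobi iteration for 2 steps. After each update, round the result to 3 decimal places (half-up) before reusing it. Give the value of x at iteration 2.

Iteration 1:
  x = (-9 - (3)·1.000) / (5) = -2.400
  y = (9 - (3)·1.000) / (-7) = -0.857
Iteration 2:
  x = (-9 - (3)·-0.857) / (5) = -1.286
  y = (9 - (3)·-2.400) / (-7) = -2.314

-1.286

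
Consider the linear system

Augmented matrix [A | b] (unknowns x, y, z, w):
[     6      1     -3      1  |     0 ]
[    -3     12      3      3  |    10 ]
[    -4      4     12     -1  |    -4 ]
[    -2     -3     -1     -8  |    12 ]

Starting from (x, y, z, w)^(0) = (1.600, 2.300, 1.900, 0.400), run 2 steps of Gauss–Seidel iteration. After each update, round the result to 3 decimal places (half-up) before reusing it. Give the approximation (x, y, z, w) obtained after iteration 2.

Iteration 1:
  x = (0 - (1)·2.300 - (-3)·1.900 - (1)·0.400) / (6) = 0.500
  y = (10 - (-3)·0.500 - (3)·1.900 - (3)·0.400) / (12) = 0.383
  z = (-4 - (-4)·0.500 - (4)·0.383 - (-1)·0.400) / (12) = -0.261
  w = (12 - (-2)·0.500 - (-3)·0.383 - (-1)·-0.261) / (-8) = -1.736
Iteration 2:
  x = (0 - (1)·0.383 - (-3)·-0.261 - (1)·-1.736) / (6) = 0.095
  y = (10 - (-3)·0.095 - (3)·-0.261 - (3)·-1.736) / (12) = 1.356
  z = (-4 - (-4)·0.095 - (4)·1.356 - (-1)·-1.736) / (12) = -0.898
  w = (12 - (-2)·0.095 - (-3)·1.356 - (-1)·-0.898) / (-8) = -1.920

(0.095, 1.356, -0.898, -1.920)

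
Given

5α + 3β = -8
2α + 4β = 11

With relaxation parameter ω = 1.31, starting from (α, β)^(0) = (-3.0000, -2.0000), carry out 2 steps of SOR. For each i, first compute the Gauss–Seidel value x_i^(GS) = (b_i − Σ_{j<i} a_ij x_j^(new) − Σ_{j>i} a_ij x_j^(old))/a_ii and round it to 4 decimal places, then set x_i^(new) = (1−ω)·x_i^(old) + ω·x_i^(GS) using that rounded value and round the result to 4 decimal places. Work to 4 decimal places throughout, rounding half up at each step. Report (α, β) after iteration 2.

Iteration 1:
  α: GS value = (-8 - (3)·-2.0000) / (5) = -0.4000;  α ← (1−ω)·-3.0000 + ω·-0.4000 = 0.4060
  β: GS value = (11 - (2)·0.4060) / (4) = 2.5470;  β ← (1−ω)·-2.0000 + ω·2.5470 = 3.9566
Iteration 2:
  α: GS value = (-8 - (3)·3.9566) / (5) = -3.9740;  α ← (1−ω)·0.4060 + ω·-3.9740 = -5.3318
  β: GS value = (11 - (2)·-5.3318) / (4) = 5.4159;  β ← (1−ω)·3.9566 + ω·5.4159 = 5.8683

(-5.3318, 5.8683)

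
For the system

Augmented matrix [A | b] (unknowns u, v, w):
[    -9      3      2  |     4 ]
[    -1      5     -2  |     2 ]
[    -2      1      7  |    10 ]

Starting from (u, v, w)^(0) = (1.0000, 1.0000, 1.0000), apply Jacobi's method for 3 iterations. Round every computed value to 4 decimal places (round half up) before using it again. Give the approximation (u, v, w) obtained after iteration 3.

(0.1986, 0.9746, 1.3465)

Iteration 1:
  u = (4 - (3)·1.0000 - (2)·1.0000) / (-9) = 0.1111
  v = (2 - (-1)·1.0000 - (-2)·1.0000) / (5) = 1.0000
  w = (10 - (-2)·1.0000 - (1)·1.0000) / (7) = 1.5714
Iteration 2:
  u = (4 - (3)·1.0000 - (2)·1.5714) / (-9) = 0.2381
  v = (2 - (-1)·0.1111 - (-2)·1.5714) / (5) = 1.0508
  w = (10 - (-2)·0.1111 - (1)·1.0000) / (7) = 1.3175
Iteration 3:
  u = (4 - (3)·1.0508 - (2)·1.3175) / (-9) = 0.1986
  v = (2 - (-1)·0.2381 - (-2)·1.3175) / (5) = 0.9746
  w = (10 - (-2)·0.2381 - (1)·1.0508) / (7) = 1.3465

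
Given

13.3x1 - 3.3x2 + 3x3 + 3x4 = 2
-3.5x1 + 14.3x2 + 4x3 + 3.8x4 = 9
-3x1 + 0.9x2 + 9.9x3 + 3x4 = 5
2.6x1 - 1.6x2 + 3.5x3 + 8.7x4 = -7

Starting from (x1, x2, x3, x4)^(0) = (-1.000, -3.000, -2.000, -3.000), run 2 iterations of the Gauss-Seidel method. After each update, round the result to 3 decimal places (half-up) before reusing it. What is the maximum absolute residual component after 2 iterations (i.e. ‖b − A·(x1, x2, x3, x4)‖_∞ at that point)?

3.096

Iteration 1:
  x1 = (2 - (-3.3)·-3.000 - (3)·-2.000 - (3)·-3.000) / (13.3) = 0.534
  x2 = (9 - (-3.5)·0.534 - (4)·-2.000 - (3.8)·-3.000) / (14.3) = 2.117
  x3 = (5 - (-3)·0.534 - (0.9)·2.117 - (3)·-3.000) / (9.9) = 1.384
  x4 = (-7 - (2.6)·0.534 - (-1.6)·2.117 - (3.5)·1.384) / (8.7) = -1.132
Iteration 2:
  x1 = (2 - (-3.3)·2.117 - (3)·1.384 - (3)·-1.132) / (13.3) = 0.619
  x2 = (9 - (-3.5)·0.619 - (4)·1.384 - (3.8)·-1.132) / (14.3) = 0.695
  x3 = (5 - (-3)·0.619 - (0.9)·0.695 - (3)·-1.132) / (9.9) = 0.972
  x4 = (-7 - (2.6)·0.619 - (-1.6)·0.695 - (3.5)·0.972) / (8.7) = -1.253
Residual b − A·x = (-3.096, 2.101, 0.368, 0.002); ∞-norm = 3.096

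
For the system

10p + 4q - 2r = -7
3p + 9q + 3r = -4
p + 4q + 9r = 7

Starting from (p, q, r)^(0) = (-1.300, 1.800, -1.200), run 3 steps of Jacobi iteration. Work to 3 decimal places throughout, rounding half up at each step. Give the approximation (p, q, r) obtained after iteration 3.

(-0.569, -0.430, 0.840)

Iteration 1:
  p = (-7 - (4)·1.800 - (-2)·-1.200) / (10) = -1.660
  q = (-4 - (3)·-1.300 - (3)·-1.200) / (9) = 0.389
  r = (7 - (1)·-1.300 - (4)·1.800) / (9) = 0.122
Iteration 2:
  p = (-7 - (4)·0.389 - (-2)·0.122) / (10) = -0.831
  q = (-4 - (3)·-1.660 - (3)·0.122) / (9) = 0.068
  r = (7 - (1)·-1.660 - (4)·0.389) / (9) = 0.789
Iteration 3:
  p = (-7 - (4)·0.068 - (-2)·0.789) / (10) = -0.569
  q = (-4 - (3)·-0.831 - (3)·0.789) / (9) = -0.430
  r = (7 - (1)·-0.831 - (4)·0.068) / (9) = 0.840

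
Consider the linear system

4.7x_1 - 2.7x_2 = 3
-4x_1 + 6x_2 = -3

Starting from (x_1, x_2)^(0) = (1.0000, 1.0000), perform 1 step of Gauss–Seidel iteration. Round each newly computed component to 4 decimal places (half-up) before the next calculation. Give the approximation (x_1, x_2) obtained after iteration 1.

(1.2128, 0.3085)

Iteration 1:
  x_1 = (3 - (-2.7)·1.0000) / (4.7) = 1.2128
  x_2 = (-3 - (-4)·1.2128) / (6) = 0.3085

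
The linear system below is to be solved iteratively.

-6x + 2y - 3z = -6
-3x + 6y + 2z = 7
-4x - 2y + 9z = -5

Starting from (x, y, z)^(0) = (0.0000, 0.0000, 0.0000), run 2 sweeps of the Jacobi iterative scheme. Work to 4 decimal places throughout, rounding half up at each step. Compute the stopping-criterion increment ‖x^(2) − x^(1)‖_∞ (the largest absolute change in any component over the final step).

Iteration 1:
  x = (-6 - (2)·0.0000 - (-3)·0.0000) / (-6) = 1.0000
  y = (7 - (-3)·0.0000 - (2)·0.0000) / (6) = 1.1667
  z = (-5 - (-4)·0.0000 - (-2)·0.0000) / (9) = -0.5556
Iteration 2:
  x = (-6 - (2)·1.1667 - (-3)·-0.5556) / (-6) = 1.6667
  y = (7 - (-3)·1.0000 - (2)·-0.5556) / (6) = 1.8519
  z = (-5 - (-4)·1.0000 - (-2)·1.1667) / (9) = 0.1482
Change: (0.6667, 0.6852, 0.7038) → max |·| = 0.7038

0.7038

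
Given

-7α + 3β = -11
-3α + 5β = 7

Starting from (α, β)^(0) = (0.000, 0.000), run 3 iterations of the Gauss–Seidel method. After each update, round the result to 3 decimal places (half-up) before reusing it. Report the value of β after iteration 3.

Iteration 1:
  α = (-11 - (3)·0.000) / (-7) = 1.571
  β = (7 - (-3)·1.571) / (5) = 2.343
Iteration 2:
  α = (-11 - (3)·2.343) / (-7) = 2.576
  β = (7 - (-3)·2.576) / (5) = 2.946
Iteration 3:
  α = (-11 - (3)·2.946) / (-7) = 2.834
  β = (7 - (-3)·2.834) / (5) = 3.100

3.100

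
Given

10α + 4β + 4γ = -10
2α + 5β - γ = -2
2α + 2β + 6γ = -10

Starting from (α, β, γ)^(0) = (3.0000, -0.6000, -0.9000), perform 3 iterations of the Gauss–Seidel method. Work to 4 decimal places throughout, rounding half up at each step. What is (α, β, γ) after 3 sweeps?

(-0.2183, -0.5898, -1.3973)

Iteration 1:
  α = (-10 - (4)·-0.6000 - (4)·-0.9000) / (10) = -0.4000
  β = (-2 - (2)·-0.4000 - (-1)·-0.9000) / (5) = -0.4200
  γ = (-10 - (2)·-0.4000 - (2)·-0.4200) / (6) = -1.3933
Iteration 2:
  α = (-10 - (4)·-0.4200 - (4)·-1.3933) / (10) = -0.2747
  β = (-2 - (2)·-0.2747 - (-1)·-1.3933) / (5) = -0.5688
  γ = (-10 - (2)·-0.2747 - (2)·-0.5688) / (6) = -1.3855
Iteration 3:
  α = (-10 - (4)·-0.5688 - (4)·-1.3855) / (10) = -0.2183
  β = (-2 - (2)·-0.2183 - (-1)·-1.3855) / (5) = -0.5898
  γ = (-10 - (2)·-0.2183 - (2)·-0.5898) / (6) = -1.3973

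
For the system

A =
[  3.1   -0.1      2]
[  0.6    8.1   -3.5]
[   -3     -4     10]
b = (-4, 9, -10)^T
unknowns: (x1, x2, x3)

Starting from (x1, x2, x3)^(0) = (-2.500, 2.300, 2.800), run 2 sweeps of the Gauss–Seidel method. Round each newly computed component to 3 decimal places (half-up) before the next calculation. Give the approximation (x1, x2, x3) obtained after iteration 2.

Iteration 1:
  x1 = (-4 - (-0.1)·2.300 - (2)·2.800) / (3.1) = -3.023
  x2 = (9 - (0.6)·-3.023 - (-3.5)·2.800) / (8.1) = 2.545
  x3 = (-10 - (-3)·-3.023 - (-4)·2.545) / (10) = -0.889
Iteration 2:
  x1 = (-4 - (-0.1)·2.545 - (2)·-0.889) / (3.1) = -0.635
  x2 = (9 - (0.6)·-0.635 - (-3.5)·-0.889) / (8.1) = 0.774
  x3 = (-10 - (-3)·-0.635 - (-4)·0.774) / (10) = -0.881

(-0.635, 0.774, -0.881)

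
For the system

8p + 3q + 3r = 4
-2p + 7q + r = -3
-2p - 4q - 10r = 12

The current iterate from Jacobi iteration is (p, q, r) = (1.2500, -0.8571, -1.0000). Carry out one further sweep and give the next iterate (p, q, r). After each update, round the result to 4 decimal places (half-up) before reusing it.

(1.1964, 0.0714, -1.1072)

One sweep:
  p = (4 - (3)·-0.8571 - (3)·-1.0000) / (8) = 1.1964
  q = (-3 - (-2)·1.2500 - (1)·-1.0000) / (7) = 0.0714
  r = (12 - (-2)·1.2500 - (-4)·-0.8571) / (-10) = -1.1072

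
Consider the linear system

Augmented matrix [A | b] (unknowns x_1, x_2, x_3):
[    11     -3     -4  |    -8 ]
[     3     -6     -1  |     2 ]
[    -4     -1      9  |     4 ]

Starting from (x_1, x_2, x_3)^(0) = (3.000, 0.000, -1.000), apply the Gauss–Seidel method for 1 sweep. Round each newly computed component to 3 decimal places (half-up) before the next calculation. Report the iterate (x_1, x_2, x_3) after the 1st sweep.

(-1.091, -0.712, -0.120)

Iteration 1:
  x_1 = (-8 - (-3)·0.000 - (-4)·-1.000) / (11) = -1.091
  x_2 = (2 - (3)·-1.091 - (-1)·-1.000) / (-6) = -0.712
  x_3 = (4 - (-4)·-1.091 - (-1)·-0.712) / (9) = -0.120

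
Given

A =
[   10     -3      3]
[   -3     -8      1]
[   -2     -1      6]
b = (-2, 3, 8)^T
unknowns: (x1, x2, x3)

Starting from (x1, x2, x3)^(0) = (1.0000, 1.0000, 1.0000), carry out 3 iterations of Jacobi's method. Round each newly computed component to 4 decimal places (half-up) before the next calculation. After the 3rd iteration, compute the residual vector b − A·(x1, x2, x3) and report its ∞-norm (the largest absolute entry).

Iteration 1:
  x1 = (-2 - (-3)·1.0000 - (3)·1.0000) / (10) = -0.2000
  x2 = (3 - (-3)·1.0000 - (1)·1.0000) / (-8) = -0.6250
  x3 = (8 - (-2)·1.0000 - (-1)·1.0000) / (6) = 1.8333
Iteration 2:
  x1 = (-2 - (-3)·-0.6250 - (3)·1.8333) / (10) = -0.9375
  x2 = (3 - (-3)·-0.2000 - (1)·1.8333) / (-8) = -0.0708
  x3 = (8 - (-2)·-0.2000 - (-1)·-0.6250) / (6) = 1.1625
Iteration 3:
  x1 = (-2 - (-3)·-0.0708 - (3)·1.1625) / (10) = -0.5700
  x2 = (3 - (-3)·-0.9375 - (1)·1.1625) / (-8) = 0.1219
  x3 = (8 - (-2)·-0.9375 - (-1)·-0.0708) / (6) = 1.0090
Residual b − A·x = (1.0387, 1.2562, 0.9279); ∞-norm = 1.2562

1.2562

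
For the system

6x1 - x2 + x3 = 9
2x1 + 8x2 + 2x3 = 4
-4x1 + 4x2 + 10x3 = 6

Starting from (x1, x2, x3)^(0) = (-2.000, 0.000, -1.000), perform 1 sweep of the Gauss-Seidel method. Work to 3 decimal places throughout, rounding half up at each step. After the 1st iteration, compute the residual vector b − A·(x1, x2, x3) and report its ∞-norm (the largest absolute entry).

Iteration 1:
  x1 = (9 - (-1)·0.000 - (1)·-1.000) / (6) = 1.667
  x2 = (4 - (2)·1.667 - (2)·-1.000) / (8) = 0.333
  x3 = (6 - (-4)·1.667 - (4)·0.333) / (10) = 1.134
Residual b − A·x = (-1.803, -4.266, -0.004); ∞-norm = 4.266

4.266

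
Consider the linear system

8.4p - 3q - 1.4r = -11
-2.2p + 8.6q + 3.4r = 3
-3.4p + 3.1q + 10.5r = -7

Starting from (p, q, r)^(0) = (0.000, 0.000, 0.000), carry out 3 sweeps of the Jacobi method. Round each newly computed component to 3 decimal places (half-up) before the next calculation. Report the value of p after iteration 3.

Iteration 1:
  p = (-11 - (-3)·0.000 - (-1.4)·0.000) / (8.4) = -1.310
  q = (3 - (-2.2)·0.000 - (3.4)·0.000) / (8.6) = 0.349
  r = (-7 - (-3.4)·0.000 - (3.1)·0.000) / (10.5) = -0.667
Iteration 2:
  p = (-11 - (-3)·0.349 - (-1.4)·-0.667) / (8.4) = -1.296
  q = (3 - (-2.2)·-1.310 - (3.4)·-0.667) / (8.6) = 0.277
  r = (-7 - (-3.4)·-1.310 - (3.1)·0.349) / (10.5) = -1.194
Iteration 3:
  p = (-11 - (-3)·0.277 - (-1.4)·-1.194) / (8.4) = -1.410
  q = (3 - (-2.2)·-1.296 - (3.4)·-1.194) / (8.6) = 0.489
  r = (-7 - (-3.4)·-1.296 - (3.1)·0.277) / (10.5) = -1.168

-1.410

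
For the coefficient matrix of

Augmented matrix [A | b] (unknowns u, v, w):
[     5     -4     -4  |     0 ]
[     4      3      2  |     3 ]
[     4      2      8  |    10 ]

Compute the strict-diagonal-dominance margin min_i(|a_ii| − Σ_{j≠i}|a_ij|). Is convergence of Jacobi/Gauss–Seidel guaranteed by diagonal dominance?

row 1: |5| − (4+4) = -3
row 2: |3| − (4+2) = -3
row 3: |8| − (4+2) = 2
minimum over rows = -3 → not strictly diagonally dominant

-3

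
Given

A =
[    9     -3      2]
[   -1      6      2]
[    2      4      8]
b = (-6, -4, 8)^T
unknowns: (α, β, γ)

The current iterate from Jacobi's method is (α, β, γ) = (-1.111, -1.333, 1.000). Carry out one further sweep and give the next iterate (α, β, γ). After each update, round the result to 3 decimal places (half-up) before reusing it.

(-1.333, -1.185, 1.944)

One sweep:
  α = (-6 - (-3)·-1.333 - (2)·1.000) / (9) = -1.333
  β = (-4 - (-1)·-1.111 - (2)·1.000) / (6) = -1.185
  γ = (8 - (2)·-1.111 - (4)·-1.333) / (8) = 1.944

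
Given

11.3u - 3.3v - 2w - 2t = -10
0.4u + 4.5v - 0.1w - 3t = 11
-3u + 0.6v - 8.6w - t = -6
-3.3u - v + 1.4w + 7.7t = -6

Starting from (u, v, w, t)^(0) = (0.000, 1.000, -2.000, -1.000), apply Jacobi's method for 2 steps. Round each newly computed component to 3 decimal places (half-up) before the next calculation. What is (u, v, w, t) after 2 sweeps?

(-0.273, 2.373, 1.244, -1.197)

Iteration 1:
  u = (-10 - (-3.3)·1.000 - (-2)·-2.000 - (-2)·-1.000) / (11.3) = -1.124
  v = (11 - (0.4)·0.000 - (-0.1)·-2.000 - (-3)·-1.000) / (4.5) = 1.733
  w = (-6 - (-3)·0.000 - (0.6)·1.000 - (-1)·-1.000) / (-8.6) = 0.884
  t = (-6 - (-3.3)·0.000 - (-1)·1.000 - (1.4)·-2.000) / (7.7) = -0.286
Iteration 2:
  u = (-10 - (-3.3)·1.733 - (-2)·0.884 - (-2)·-0.286) / (11.3) = -0.273
  v = (11 - (0.4)·-1.124 - (-0.1)·0.884 - (-3)·-0.286) / (4.5) = 2.373
  w = (-6 - (-3)·-1.124 - (0.6)·1.733 - (-1)·-0.286) / (-8.6) = 1.244
  t = (-6 - (-3.3)·-1.124 - (-1)·1.733 - (1.4)·0.884) / (7.7) = -1.197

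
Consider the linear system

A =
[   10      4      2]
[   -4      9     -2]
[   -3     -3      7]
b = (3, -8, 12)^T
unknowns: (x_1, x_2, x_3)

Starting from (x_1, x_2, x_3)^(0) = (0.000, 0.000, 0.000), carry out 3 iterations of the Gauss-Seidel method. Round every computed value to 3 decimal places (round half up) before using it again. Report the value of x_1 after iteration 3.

0.135

Iteration 1:
  x_1 = (3 - (4)·0.000 - (2)·0.000) / (10) = 0.300
  x_2 = (-8 - (-4)·0.300 - (-2)·0.000) / (9) = -0.756
  x_3 = (12 - (-3)·0.300 - (-3)·-0.756) / (7) = 1.519
Iteration 2:
  x_1 = (3 - (4)·-0.756 - (2)·1.519) / (10) = 0.299
  x_2 = (-8 - (-4)·0.299 - (-2)·1.519) / (9) = -0.418
  x_3 = (12 - (-3)·0.299 - (-3)·-0.418) / (7) = 1.663
Iteration 3:
  x_1 = (3 - (4)·-0.418 - (2)·1.663) / (10) = 0.135
  x_2 = (-8 - (-4)·0.135 - (-2)·1.663) / (9) = -0.459
  x_3 = (12 - (-3)·0.135 - (-3)·-0.459) / (7) = 1.575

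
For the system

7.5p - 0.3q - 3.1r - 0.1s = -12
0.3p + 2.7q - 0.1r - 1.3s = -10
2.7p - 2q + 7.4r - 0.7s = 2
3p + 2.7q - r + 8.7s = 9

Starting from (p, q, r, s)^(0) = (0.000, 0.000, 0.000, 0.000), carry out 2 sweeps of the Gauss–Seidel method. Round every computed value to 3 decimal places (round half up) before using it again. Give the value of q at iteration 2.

Iteration 1:
  p = (-12 - (-0.3)·0.000 - (-3.1)·0.000 - (-0.1)·0.000) / (7.5) = -1.600
  q = (-10 - (0.3)·-1.600 - (-0.1)·0.000 - (-1.3)·0.000) / (2.7) = -3.526
  r = (2 - (2.7)·-1.600 - (-2)·-3.526 - (-0.7)·0.000) / (7.4) = -0.099
  s = (9 - (3)·-1.600 - (2.7)·-3.526 - (-1)·-0.099) / (8.7) = 2.669
Iteration 2:
  p = (-12 - (-0.3)·-3.526 - (-3.1)·-0.099 - (-0.1)·2.669) / (7.5) = -1.746
  q = (-10 - (0.3)·-1.746 - (-0.1)·-0.099 - (-1.3)·2.669) / (2.7) = -2.228
  r = (2 - (2.7)·-1.746 - (-2)·-2.228 - (-0.7)·2.669) / (7.4) = 0.558
  s = (9 - (3)·-1.746 - (2.7)·-2.228 - (-1)·0.558) / (8.7) = 2.392

-2.228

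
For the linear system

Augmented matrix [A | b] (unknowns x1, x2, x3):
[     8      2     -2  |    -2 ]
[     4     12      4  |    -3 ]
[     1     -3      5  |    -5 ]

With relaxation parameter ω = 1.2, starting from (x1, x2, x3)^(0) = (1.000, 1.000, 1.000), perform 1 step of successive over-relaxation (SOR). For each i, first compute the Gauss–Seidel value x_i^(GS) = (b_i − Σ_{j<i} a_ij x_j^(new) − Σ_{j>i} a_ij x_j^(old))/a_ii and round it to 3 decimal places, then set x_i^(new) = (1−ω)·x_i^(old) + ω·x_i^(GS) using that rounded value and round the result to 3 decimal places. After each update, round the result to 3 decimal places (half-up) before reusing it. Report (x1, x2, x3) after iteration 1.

(-0.500, -0.700, -1.784)

Iteration 1:
  x1: GS value = (-2 - (2)·1.000 - (-2)·1.000) / (8) = -0.250;  x1 ← (1−ω)·1.000 + ω·-0.250 = -0.500
  x2: GS value = (-3 - (4)·-0.500 - (4)·1.000) / (12) = -0.417;  x2 ← (1−ω)·1.000 + ω·-0.417 = -0.700
  x3: GS value = (-5 - (1)·-0.500 - (-3)·-0.700) / (5) = -1.320;  x3 ← (1−ω)·1.000 + ω·-1.320 = -1.784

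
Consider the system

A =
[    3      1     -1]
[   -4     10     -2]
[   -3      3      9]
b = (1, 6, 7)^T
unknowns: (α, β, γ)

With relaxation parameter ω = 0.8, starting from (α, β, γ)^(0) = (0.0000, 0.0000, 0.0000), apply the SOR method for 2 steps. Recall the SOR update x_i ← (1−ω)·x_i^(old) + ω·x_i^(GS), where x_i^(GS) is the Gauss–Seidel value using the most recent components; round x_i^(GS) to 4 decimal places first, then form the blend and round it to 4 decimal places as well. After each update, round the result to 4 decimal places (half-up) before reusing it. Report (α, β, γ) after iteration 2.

(0.3140, 0.7803, 0.6064)

Iteration 1:
  α: GS value = (1 - (1)·0.0000 - (-1)·0.0000) / (3) = 0.3333;  α ← (1−ω)·0.0000 + ω·0.3333 = 0.2666
  β: GS value = (6 - (-4)·0.2666 - (-2)·0.0000) / (10) = 0.7066;  β ← (1−ω)·0.0000 + ω·0.7066 = 0.5653
  γ: GS value = (7 - (-3)·0.2666 - (3)·0.5653) / (9) = 0.6782;  γ ← (1−ω)·0.0000 + ω·0.6782 = 0.5426
Iteration 2:
  α: GS value = (1 - (1)·0.5653 - (-1)·0.5426) / (3) = 0.3258;  α ← (1−ω)·0.2666 + ω·0.3258 = 0.3140
  β: GS value = (6 - (-4)·0.3140 - (-2)·0.5426) / (10) = 0.8341;  β ← (1−ω)·0.5653 + ω·0.8341 = 0.7803
  γ: GS value = (7 - (-3)·0.3140 - (3)·0.7803) / (9) = 0.6223;  γ ← (1−ω)·0.5426 + ω·0.6223 = 0.6064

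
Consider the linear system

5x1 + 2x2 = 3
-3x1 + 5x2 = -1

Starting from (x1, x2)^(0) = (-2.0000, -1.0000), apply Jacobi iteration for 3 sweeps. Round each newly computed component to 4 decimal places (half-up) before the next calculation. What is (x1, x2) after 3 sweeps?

(0.4400, 0.4960)

Iteration 1:
  x1 = (3 - (2)·-1.0000) / (5) = 1.0000
  x2 = (-1 - (-3)·-2.0000) / (5) = -1.4000
Iteration 2:
  x1 = (3 - (2)·-1.4000) / (5) = 1.1600
  x2 = (-1 - (-3)·1.0000) / (5) = 0.4000
Iteration 3:
  x1 = (3 - (2)·0.4000) / (5) = 0.4400
  x2 = (-1 - (-3)·1.1600) / (5) = 0.4960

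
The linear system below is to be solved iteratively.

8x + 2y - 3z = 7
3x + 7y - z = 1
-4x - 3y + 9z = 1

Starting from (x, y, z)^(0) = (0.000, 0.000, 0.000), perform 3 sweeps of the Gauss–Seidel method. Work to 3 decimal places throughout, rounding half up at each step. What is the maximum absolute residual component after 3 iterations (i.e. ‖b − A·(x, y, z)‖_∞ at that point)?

0.056

Iteration 1:
  x = (7 - (2)·0.000 - (-3)·0.000) / (8) = 0.875
  y = (1 - (3)·0.875 - (-1)·0.000) / (7) = -0.232
  z = (1 - (-4)·0.875 - (-3)·-0.232) / (9) = 0.423
Iteration 2:
  x = (7 - (2)·-0.232 - (-3)·0.423) / (8) = 1.092
  y = (1 - (3)·1.092 - (-1)·0.423) / (7) = -0.265
  z = (1 - (-4)·1.092 - (-3)·-0.265) / (9) = 0.508
Iteration 3:
  x = (7 - (2)·-0.265 - (-3)·0.508) / (8) = 1.132
  y = (1 - (3)·1.132 - (-1)·0.508) / (7) = -0.270
  z = (1 - (-4)·1.132 - (-3)·-0.270) / (9) = 0.524
Residual b − A·x = (0.056, 0.018, 0.002); ∞-norm = 0.056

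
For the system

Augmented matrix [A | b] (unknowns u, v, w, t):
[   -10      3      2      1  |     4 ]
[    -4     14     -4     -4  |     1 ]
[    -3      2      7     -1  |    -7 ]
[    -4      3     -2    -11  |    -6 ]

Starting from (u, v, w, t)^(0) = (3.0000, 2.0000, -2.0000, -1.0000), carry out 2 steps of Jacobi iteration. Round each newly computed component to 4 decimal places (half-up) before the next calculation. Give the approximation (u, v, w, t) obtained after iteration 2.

(-0.4279, -0.0329, -1.0970, 0.7519)

Iteration 1:
  u = (4 - (3)·2.0000 - (2)·-2.0000 - (1)·-1.0000) / (-10) = -0.3000
  v = (1 - (-4)·3.0000 - (-4)·-2.0000 - (-4)·-1.0000) / (14) = 0.0714
  w = (-7 - (-3)·3.0000 - (2)·2.0000 - (-1)·-1.0000) / (7) = -0.4286
  t = (-6 - (-4)·3.0000 - (3)·2.0000 - (-2)·-2.0000) / (-11) = 0.3636
Iteration 2:
  u = (4 - (3)·0.0714 - (2)·-0.4286 - (1)·0.3636) / (-10) = -0.4279
  v = (1 - (-4)·-0.3000 - (-4)·-0.4286 - (-4)·0.3636) / (14) = -0.0329
  w = (-7 - (-3)·-0.3000 - (2)·0.0714 - (-1)·0.3636) / (7) = -1.0970
  t = (-6 - (-4)·-0.3000 - (3)·0.0714 - (-2)·-0.4286) / (-11) = 0.7519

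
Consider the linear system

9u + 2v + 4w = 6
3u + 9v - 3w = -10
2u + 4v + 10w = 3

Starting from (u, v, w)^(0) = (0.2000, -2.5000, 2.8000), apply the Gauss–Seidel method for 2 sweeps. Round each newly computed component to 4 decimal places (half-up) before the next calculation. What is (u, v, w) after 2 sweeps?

(0.5389, -1.1665, 0.6588)

Iteration 1:
  u = (6 - (2)·-2.5000 - (4)·2.8000) / (9) = -0.0222
  v = (-10 - (3)·-0.0222 - (-3)·2.8000) / (9) = -0.1704
  w = (3 - (2)·-0.0222 - (4)·-0.1704) / (10) = 0.3726
Iteration 2:
  u = (6 - (2)·-0.1704 - (4)·0.3726) / (9) = 0.5389
  v = (-10 - (3)·0.5389 - (-3)·0.3726) / (9) = -1.1665
  w = (3 - (2)·0.5389 - (4)·-1.1665) / (10) = 0.6588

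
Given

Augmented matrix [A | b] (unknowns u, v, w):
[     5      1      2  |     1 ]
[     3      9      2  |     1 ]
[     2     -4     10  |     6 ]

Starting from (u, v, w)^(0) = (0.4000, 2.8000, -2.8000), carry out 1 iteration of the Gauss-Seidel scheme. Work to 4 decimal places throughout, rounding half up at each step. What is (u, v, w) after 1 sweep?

Iteration 1:
  u = (1 - (1)·2.8000 - (2)·-2.8000) / (5) = 0.7600
  v = (1 - (3)·0.7600 - (2)·-2.8000) / (9) = 0.4800
  w = (6 - (2)·0.7600 - (-4)·0.4800) / (10) = 0.6400

(0.7600, 0.4800, 0.6400)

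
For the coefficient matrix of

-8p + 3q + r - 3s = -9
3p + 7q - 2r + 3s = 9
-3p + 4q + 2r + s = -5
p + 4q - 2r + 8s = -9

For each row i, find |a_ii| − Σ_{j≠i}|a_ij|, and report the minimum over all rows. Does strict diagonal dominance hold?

row 1: |-8| − (3+1+3) = 1
row 2: |7| − (3+2+3) = -1
row 3: |2| − (3+4+1) = -6
row 4: |8| − (1+4+2) = 1
minimum over rows = -6 → not strictly diagonally dominant

-6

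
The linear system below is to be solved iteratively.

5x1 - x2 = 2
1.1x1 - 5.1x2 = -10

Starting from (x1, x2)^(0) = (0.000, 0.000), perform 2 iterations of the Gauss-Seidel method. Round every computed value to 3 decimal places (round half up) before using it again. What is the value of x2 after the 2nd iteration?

Iteration 1:
  x1 = (2 - (-1)·0.000) / (5) = 0.400
  x2 = (-10 - (1.1)·0.400) / (-5.1) = 2.047
Iteration 2:
  x1 = (2 - (-1)·2.047) / (5) = 0.809
  x2 = (-10 - (1.1)·0.809) / (-5.1) = 2.135

2.135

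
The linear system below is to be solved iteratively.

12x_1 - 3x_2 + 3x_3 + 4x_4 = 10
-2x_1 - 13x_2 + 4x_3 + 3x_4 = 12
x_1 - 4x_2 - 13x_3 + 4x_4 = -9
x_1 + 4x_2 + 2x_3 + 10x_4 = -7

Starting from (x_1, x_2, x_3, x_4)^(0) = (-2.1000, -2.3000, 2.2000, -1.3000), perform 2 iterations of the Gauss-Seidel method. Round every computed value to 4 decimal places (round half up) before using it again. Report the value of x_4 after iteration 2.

Iteration 1:
  x_1 = (10 - (-3)·-2.3000 - (3)·2.2000 - (4)·-1.3000) / (12) = 0.1417
  x_2 = (12 - (-2)·0.1417 - (4)·2.2000 - (3)·-1.3000) / (-13) = -0.5680
  x_3 = (-9 - (1)·0.1417 - (-4)·-0.5680 - (4)·-1.3000) / (-13) = 0.4780
  x_4 = (-7 - (1)·0.1417 - (4)·-0.5680 - (2)·0.4780) / (10) = -0.5826
Iteration 2:
  x_1 = (10 - (-3)·-0.5680 - (3)·0.4780 - (4)·-0.5826) / (12) = 0.7660
  x_2 = (12 - (-2)·0.7660 - (4)·0.4780 - (3)·-0.5826) / (-13) = -1.0283
  x_3 = (-9 - (1)·0.7660 - (-4)·-1.0283 - (4)·-0.5826) / (-13) = 0.8884
  x_4 = (-7 - (1)·0.7660 - (4)·-1.0283 - (2)·0.8884) / (10) = -0.5430

-0.5430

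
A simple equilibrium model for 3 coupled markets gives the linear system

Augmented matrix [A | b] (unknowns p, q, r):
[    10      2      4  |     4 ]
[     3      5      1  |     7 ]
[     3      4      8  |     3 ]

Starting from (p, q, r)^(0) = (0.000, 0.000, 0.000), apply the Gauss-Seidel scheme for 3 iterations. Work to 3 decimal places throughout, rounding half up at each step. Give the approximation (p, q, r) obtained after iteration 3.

(0.297, 1.299, -0.386)

Iteration 1:
  p = (4 - (2)·0.000 - (4)·0.000) / (10) = 0.400
  q = (7 - (3)·0.400 - (1)·0.000) / (5) = 1.160
  r = (3 - (3)·0.400 - (4)·1.160) / (8) = -0.355
Iteration 2:
  p = (4 - (2)·1.160 - (4)·-0.355) / (10) = 0.310
  q = (7 - (3)·0.310 - (1)·-0.355) / (5) = 1.285
  r = (3 - (3)·0.310 - (4)·1.285) / (8) = -0.384
Iteration 3:
  p = (4 - (2)·1.285 - (4)·-0.384) / (10) = 0.297
  q = (7 - (3)·0.297 - (1)·-0.384) / (5) = 1.299
  r = (3 - (3)·0.297 - (4)·1.299) / (8) = -0.386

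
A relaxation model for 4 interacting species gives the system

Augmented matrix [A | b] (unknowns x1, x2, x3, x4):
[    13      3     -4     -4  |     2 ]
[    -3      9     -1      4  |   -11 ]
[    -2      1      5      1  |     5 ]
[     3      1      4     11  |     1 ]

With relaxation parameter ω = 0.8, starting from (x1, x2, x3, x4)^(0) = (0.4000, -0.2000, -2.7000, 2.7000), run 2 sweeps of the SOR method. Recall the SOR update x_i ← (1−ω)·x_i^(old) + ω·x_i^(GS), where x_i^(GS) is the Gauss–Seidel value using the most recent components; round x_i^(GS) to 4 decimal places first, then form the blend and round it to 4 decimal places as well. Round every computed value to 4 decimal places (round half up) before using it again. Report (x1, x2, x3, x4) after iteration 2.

Iteration 1:
  x1: GS value = (2 - (3)·-0.2000 - (-4)·-2.7000 - (-4)·2.7000) / (13) = 0.2000;  x1 ← (1−ω)·0.4000 + ω·0.2000 = 0.2400
  x2: GS value = (-11 - (-3)·0.2400 - (-1)·-2.7000 - (4)·2.7000) / (9) = -2.6422;  x2 ← (1−ω)·-0.2000 + ω·-2.6422 = -2.1538
  x3: GS value = (5 - (-2)·0.2400 - (1)·-2.1538 - (1)·2.7000) / (5) = 0.9868;  x3 ← (1−ω)·-2.7000 + ω·0.9868 = 0.2494
  x4: GS value = (1 - (3)·0.2400 - (1)·-2.1538 - (4)·0.2494) / (11) = 0.1306;  x4 ← (1−ω)·2.7000 + ω·0.1306 = 0.6445
Iteration 2:
  x1: GS value = (2 - (3)·-2.1538 - (-4)·0.2494 - (-4)·0.6445) / (13) = 0.9259;  x1 ← (1−ω)·0.2400 + ω·0.9259 = 0.7887
  x2: GS value = (-11 - (-3)·0.7887 - (-1)·0.2494 - (4)·0.6445) / (9) = -1.2181;  x2 ← (1−ω)·-2.1538 + ω·-1.2181 = -1.4052
  x3: GS value = (5 - (-2)·0.7887 - (1)·-1.4052 - (1)·0.6445) / (5) = 1.4676;  x3 ← (1−ω)·0.2494 + ω·1.4676 = 1.2240
  x4: GS value = (1 - (3)·0.7887 - (1)·-1.4052 - (4)·1.2240) / (11) = -0.4415;  x4 ← (1−ω)·0.6445 + ω·-0.4415 = -0.2243

(0.7887, -1.4052, 1.2240, -0.2243)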